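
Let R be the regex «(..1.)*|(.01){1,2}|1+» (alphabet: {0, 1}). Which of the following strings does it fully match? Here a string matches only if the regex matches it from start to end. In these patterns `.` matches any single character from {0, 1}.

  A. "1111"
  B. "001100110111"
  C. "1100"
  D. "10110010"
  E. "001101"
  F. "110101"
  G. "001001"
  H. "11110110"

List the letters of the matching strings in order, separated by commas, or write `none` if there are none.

A, B, D, E, G, H

A → match
B → match
C → no match
D → match
E → match
F → no match
G → match
H → match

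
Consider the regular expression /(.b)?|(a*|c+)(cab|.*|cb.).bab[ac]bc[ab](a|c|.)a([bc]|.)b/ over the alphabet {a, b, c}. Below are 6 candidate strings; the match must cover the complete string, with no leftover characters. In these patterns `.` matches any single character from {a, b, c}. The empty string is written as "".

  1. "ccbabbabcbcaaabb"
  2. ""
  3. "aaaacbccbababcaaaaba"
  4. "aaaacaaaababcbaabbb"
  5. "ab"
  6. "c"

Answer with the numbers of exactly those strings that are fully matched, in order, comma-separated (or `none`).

1, 2, 5

1 → match
2. "" → match
3 → no match
4 → no match
5. "ab" → match
6. "c" → no match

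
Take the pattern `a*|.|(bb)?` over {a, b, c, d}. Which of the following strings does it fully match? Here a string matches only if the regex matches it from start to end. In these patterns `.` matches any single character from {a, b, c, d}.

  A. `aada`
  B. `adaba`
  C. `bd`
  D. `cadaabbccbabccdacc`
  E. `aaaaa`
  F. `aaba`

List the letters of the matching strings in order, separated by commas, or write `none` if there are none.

E

A. `aada` → no match
B. `adaba` → no match
C. `bd` → no match
D → no match
E. `aaaaa` → match
F. `aaba` → no match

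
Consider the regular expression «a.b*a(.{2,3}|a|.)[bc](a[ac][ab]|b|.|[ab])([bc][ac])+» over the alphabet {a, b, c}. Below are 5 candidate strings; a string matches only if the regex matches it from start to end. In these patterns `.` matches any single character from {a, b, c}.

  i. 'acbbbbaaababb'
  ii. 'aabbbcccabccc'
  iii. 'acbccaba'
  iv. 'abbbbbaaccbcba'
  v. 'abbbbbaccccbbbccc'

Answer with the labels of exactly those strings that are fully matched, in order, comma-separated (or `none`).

i → no match
ii → no match
iii. 'acbccaba' → no match
iv → match
v → no match

iv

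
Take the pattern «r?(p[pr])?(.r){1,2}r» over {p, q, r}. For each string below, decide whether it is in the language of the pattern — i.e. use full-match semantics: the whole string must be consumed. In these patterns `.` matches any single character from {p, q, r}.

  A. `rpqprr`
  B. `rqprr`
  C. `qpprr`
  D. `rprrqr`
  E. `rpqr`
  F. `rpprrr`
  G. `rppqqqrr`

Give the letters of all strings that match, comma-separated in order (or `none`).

F

A → no match
B → no match
C → no match
D → no match — must end with `rr`
E → no match — must end with `rr`
F → match
G → no match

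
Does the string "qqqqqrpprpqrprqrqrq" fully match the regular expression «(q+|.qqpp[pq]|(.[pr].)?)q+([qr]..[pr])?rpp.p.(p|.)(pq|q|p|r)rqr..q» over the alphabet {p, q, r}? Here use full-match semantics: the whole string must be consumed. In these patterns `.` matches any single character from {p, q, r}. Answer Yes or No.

Yes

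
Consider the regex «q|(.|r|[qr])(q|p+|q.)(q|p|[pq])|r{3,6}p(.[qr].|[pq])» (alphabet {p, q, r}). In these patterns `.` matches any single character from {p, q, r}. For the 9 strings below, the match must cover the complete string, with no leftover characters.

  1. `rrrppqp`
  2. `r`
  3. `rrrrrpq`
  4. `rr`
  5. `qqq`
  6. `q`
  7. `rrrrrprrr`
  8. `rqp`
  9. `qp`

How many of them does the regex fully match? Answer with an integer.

1 → match
2 → no match
3 → match
4 → no match
5 → match
6 → match
7 → match
8 → match
9 → no match
Total matched: 6

6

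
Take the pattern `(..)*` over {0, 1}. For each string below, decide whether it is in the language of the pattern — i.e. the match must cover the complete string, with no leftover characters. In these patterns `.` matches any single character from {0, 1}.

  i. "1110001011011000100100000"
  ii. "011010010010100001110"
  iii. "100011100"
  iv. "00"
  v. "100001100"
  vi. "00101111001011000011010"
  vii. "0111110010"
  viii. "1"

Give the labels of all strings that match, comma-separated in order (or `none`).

i → no match
ii → no match
iii → no match
iv → match
v → no match
vi → no match
vii → match
viii → no match

iv, vii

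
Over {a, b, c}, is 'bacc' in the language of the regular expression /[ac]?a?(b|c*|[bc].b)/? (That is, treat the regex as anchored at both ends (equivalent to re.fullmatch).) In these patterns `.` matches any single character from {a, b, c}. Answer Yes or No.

No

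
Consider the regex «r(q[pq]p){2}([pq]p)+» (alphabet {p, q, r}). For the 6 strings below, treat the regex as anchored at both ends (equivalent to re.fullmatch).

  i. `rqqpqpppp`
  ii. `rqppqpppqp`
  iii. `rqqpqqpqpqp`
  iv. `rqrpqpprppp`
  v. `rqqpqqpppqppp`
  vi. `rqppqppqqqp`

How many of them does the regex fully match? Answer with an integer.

i → match
ii → no match
iii → match
iv → no match
v → match
vi → no match
Total matched: 3

3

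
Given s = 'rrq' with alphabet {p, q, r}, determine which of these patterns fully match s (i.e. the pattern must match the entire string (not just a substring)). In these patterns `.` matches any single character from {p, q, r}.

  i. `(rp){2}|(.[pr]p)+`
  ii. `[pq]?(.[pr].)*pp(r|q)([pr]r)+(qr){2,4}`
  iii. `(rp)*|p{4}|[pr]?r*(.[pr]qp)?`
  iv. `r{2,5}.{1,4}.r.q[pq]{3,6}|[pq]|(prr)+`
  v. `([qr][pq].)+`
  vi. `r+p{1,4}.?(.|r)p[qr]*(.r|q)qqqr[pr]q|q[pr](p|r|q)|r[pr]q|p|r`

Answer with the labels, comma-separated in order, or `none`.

i → no match
ii → no match — must end with 'qr'
iii → no match
iv → no match
v → no match
vi → match

vi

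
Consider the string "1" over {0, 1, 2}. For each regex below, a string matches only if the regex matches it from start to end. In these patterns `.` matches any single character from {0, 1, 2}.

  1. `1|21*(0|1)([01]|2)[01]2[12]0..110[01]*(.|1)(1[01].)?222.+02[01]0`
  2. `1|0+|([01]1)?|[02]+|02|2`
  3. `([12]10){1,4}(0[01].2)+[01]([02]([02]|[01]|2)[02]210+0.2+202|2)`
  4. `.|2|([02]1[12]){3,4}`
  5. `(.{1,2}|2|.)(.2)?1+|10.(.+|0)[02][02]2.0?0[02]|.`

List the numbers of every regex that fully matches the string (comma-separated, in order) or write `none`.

1 → match
2 → match
3 → no match
4 → match
5 → match

1, 2, 4, 5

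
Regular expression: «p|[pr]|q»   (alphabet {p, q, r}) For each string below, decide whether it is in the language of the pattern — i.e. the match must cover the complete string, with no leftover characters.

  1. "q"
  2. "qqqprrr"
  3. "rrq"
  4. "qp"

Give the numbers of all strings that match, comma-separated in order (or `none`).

1

1 → match
2 → no match
3 → no match
4 → no match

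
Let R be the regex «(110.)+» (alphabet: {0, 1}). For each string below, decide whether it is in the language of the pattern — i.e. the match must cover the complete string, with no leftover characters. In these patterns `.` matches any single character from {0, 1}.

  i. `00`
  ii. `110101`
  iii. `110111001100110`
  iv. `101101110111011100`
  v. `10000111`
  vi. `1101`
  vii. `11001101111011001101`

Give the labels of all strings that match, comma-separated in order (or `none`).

vi

i → no match — must start with `110`
ii → no match
iii → no match
iv → no match — must start with `110`
v → no match — must start with `110`
vi → match
vii → no match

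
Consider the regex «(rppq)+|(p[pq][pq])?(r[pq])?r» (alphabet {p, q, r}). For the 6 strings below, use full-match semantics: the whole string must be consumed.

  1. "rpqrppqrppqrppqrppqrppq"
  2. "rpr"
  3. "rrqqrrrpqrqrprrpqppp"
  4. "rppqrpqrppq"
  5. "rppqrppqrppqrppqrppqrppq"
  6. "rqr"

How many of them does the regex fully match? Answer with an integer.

3

1 → no match
2 → match
3 → no match
4 → no match
5 → match
6 → match
Total matched: 3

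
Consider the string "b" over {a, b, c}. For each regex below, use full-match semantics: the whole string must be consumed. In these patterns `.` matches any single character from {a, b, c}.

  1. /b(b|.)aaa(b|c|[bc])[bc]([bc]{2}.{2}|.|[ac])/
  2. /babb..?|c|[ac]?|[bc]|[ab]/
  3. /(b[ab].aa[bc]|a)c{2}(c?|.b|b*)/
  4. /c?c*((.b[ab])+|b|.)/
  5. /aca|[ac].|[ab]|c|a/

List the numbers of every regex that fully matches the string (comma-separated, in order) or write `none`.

1 → no match
2 → match
3 → no match
4 → match
5 → match

2, 4, 5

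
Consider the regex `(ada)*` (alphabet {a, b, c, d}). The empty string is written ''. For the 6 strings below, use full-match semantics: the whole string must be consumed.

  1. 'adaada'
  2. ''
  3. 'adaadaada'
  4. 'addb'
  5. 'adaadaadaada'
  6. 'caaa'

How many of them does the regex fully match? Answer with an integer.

4

1 → match
2 → match
3 → match
4 → no match
5 → match
6 → no match
Total matched: 4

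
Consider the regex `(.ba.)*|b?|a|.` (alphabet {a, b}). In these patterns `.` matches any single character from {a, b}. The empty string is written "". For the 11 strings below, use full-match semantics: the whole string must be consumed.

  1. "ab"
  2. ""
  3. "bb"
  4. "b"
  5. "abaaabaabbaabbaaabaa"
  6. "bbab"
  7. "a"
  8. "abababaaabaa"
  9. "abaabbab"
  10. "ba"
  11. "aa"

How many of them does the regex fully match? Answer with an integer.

7

1 → no match
2 → match
3 → no match
4 → match
5 → match
6 → match
7 → match
8 → match
9 → match
10 → no match
11 → no match
Total matched: 7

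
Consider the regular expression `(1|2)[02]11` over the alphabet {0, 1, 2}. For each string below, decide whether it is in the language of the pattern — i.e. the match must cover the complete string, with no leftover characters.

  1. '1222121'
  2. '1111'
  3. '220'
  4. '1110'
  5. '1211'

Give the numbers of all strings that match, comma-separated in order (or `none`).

1 → no match — must end with '11'
2 → no match
3 → no match — must end with '11'
4 → no match — must end with '11'
5 → match

5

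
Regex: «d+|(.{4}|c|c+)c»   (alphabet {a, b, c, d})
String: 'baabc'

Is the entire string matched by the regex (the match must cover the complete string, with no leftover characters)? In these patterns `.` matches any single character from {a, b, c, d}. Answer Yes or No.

Yes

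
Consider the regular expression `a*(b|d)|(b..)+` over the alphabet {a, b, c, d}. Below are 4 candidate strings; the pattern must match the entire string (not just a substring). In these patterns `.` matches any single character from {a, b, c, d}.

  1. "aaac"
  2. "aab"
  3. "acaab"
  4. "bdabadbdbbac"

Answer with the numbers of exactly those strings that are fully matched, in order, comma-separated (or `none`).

2, 4

1. "aaac" → no match
2. "aab" → match
3. "acaab" → no match
4. "bdabadbdbbac" → match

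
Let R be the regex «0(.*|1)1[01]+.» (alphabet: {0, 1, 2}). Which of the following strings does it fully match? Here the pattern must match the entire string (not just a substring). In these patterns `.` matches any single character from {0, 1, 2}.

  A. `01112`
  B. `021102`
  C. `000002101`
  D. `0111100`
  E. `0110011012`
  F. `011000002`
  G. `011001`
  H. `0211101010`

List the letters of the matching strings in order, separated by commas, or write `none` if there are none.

A, B, C, D, E, F, G, H

A → match
B → match
C → match
D → match
E → match
F → match
G → match
H → match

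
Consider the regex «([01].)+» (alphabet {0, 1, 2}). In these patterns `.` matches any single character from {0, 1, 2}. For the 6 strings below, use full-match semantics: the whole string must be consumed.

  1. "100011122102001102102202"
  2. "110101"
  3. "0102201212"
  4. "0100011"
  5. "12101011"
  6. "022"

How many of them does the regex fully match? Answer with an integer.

1 → no match
2. "110101" → match
3. "0102201212" → no match
4. "0100011" → no match
5. "12101011" → match
6. "022" → no match
Total matched: 2

2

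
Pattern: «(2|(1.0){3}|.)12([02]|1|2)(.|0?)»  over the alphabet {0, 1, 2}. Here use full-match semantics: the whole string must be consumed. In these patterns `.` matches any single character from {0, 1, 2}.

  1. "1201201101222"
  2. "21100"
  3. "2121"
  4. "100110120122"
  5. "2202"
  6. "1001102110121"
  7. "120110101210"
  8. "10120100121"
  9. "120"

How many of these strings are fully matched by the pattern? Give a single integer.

3

1 → match
2 → no match
3 → match
4 → match
5 → no match
6 → no match
7 → no match
8 → no match
9 → no match
Total matched: 3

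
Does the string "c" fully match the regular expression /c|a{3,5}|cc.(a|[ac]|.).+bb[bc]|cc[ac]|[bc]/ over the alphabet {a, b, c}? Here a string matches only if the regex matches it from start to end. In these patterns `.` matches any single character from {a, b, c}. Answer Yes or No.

Yes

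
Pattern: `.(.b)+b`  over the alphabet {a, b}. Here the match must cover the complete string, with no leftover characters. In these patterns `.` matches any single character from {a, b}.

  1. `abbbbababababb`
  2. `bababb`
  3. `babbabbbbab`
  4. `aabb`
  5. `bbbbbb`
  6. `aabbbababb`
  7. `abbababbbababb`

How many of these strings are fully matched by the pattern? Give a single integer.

6

1 → match
2 → match
3 → no match — must end with `bb`
4 → match
5 → match
6 → match
7 → match
Total matched: 6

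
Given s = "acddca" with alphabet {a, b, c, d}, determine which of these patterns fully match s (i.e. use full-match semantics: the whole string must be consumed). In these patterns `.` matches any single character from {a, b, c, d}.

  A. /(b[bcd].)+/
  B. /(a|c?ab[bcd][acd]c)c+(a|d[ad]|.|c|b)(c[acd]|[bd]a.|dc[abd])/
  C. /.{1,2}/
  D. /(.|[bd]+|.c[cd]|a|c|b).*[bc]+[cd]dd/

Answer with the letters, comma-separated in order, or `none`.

A → no match — must start with "b"
B → match
C → no match
D → no match — must end with "dd"

B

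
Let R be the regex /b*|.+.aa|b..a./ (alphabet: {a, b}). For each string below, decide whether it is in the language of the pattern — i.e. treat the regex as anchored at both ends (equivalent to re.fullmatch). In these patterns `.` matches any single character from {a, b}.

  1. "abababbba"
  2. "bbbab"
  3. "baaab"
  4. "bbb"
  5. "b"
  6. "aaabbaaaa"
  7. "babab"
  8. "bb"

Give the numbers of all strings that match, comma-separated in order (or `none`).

2, 3, 4, 5, 6, 7, 8

1. "abababbba" → no match
2. "bbbab" → match
3. "baaab" → match
4. "bbb" → match
5. "b" → match
6. "aaabbaaaa" → match
7. "babab" → match
8. "bb" → match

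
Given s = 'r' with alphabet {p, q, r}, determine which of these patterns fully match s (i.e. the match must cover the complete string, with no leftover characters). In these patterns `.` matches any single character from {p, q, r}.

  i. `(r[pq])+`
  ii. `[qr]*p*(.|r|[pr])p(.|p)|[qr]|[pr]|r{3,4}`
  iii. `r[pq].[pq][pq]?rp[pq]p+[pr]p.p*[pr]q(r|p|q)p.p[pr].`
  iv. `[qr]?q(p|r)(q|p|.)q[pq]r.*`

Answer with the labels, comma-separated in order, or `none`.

i → no match
ii → match
iii → no match
iv → no match

ii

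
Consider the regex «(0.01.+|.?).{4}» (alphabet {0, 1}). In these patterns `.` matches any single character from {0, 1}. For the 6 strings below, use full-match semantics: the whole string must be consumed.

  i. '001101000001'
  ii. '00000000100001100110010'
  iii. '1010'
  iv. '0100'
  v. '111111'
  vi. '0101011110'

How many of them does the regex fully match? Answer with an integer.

3

i. '001101000001' → no match
ii → no match
iii. '1010' → match
iv. '0100' → match
v. '111111' → no match
vi. '0101011110' → match
Total matched: 3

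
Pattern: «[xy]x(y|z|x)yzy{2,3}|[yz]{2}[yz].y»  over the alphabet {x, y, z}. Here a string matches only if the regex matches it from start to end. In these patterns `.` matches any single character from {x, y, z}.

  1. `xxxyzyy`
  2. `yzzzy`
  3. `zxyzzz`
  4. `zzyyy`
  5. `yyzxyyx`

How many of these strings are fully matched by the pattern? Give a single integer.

3

1 → match
2 → match
3 → no match — must end with `y`
4 → match
5 → no match — must end with `y`
Total matched: 3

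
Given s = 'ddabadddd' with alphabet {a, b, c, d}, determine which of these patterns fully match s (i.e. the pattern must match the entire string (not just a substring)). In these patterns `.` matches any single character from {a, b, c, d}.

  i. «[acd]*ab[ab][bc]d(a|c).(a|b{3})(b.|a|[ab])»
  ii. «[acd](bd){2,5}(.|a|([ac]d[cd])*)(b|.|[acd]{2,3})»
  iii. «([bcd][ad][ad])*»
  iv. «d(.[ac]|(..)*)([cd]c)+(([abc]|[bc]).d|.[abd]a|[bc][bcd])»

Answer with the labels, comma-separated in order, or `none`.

iii

i → no match
ii → no match
iii → match
iv → no match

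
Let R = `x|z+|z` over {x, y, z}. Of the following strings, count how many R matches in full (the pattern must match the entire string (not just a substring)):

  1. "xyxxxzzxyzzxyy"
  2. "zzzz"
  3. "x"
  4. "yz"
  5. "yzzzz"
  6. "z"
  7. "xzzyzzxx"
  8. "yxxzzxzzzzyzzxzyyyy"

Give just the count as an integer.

3

1 → no match
2 → match
3 → match
4 → no match
5 → no match
6 → match
7 → no match
8 → no match
Total matched: 3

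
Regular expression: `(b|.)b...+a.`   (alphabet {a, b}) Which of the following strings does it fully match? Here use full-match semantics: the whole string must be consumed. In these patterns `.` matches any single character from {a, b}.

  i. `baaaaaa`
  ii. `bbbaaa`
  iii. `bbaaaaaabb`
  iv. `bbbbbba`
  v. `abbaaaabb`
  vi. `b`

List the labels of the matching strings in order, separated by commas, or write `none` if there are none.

none

i → no match
ii → no match
iii → no match
iv → no match
v → no match
vi → no match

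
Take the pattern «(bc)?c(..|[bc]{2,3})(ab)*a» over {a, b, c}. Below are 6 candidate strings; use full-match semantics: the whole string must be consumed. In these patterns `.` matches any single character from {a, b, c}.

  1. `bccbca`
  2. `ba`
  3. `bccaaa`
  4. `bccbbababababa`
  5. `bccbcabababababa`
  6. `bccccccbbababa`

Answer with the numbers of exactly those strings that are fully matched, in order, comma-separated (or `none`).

1, 3, 4, 5

1. `bccbca` → match
2. `ba` → no match
3. `bccaaa` → match
4 → match
5 → match
6 → no match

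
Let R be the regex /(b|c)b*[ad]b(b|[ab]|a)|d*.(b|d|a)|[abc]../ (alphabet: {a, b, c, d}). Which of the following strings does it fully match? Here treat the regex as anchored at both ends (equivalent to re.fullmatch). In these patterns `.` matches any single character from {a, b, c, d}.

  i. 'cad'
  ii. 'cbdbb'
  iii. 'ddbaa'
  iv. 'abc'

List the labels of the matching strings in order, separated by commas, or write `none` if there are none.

i, ii, iv

i → match
ii → match
iii → no match
iv → match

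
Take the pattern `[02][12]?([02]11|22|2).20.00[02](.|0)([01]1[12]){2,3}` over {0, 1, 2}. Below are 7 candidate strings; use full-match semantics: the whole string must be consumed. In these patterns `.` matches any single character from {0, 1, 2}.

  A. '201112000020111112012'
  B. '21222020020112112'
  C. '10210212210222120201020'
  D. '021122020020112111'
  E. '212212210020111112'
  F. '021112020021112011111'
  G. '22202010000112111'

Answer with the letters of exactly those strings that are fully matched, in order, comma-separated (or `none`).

A → match
B → match
C → no match
D → match
E → no match
F → match
G → match

A, B, D, F, G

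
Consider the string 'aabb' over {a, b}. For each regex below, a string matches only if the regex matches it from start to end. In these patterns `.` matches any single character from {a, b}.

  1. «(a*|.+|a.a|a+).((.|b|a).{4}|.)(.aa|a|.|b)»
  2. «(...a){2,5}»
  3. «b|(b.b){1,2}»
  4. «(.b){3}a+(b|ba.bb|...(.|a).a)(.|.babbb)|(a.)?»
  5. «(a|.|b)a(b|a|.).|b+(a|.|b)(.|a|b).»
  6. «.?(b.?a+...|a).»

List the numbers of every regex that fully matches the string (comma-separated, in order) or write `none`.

1, 5

1 → match
2 → no match — must end with 'a'
3 → no match — must start with 'b'
4 → no match
5 → match
6 → no match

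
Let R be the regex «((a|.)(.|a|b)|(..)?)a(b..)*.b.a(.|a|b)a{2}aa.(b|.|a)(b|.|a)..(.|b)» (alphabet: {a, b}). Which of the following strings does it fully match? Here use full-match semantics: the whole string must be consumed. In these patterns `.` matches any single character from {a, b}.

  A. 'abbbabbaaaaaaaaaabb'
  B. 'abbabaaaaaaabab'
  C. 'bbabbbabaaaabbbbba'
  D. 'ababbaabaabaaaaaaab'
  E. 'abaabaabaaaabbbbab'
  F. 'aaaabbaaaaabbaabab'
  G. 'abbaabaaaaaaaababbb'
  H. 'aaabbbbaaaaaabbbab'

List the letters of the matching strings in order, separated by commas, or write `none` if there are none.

A → match
B → no match
C → match
D → no match
E → match
F → no match
G → match
H → no match

A, C, E, G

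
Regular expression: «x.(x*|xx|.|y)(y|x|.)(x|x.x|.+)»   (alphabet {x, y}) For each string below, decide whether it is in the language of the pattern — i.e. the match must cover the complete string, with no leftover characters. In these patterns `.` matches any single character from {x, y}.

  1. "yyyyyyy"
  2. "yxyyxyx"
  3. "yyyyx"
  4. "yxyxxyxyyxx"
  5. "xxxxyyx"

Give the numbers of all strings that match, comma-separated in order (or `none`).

5

1. "yyyyyyy" → no match — must start with "x"
2. "yxyyxyx" → no match — must start with "x"
3. "yyyyx" → no match — must start with "x"
4. "yxyxxyxyyxx" → no match — must start with "x"
5. "xxxxyyx" → match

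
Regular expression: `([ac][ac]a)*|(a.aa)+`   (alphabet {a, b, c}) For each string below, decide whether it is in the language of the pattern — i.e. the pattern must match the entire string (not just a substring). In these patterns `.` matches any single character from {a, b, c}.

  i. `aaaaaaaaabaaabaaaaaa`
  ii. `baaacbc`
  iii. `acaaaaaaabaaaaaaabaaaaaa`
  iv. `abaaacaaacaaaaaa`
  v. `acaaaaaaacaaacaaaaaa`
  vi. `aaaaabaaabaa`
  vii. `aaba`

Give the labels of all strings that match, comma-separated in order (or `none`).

i → match
ii. `baaacbc` → no match
iii → match
iv → match
v → match
vi. `aaaaabaaabaa` → match
vii. `aaba` → no match

i, iii, iv, v, vi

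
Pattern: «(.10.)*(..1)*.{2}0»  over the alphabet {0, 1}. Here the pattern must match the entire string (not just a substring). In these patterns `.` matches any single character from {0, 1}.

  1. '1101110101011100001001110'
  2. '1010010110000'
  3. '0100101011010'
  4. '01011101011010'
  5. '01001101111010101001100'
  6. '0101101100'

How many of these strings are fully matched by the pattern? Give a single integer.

1 → match
2 → no match
3 → match
4 → match
5 → no match
6 → match
Total matched: 4

4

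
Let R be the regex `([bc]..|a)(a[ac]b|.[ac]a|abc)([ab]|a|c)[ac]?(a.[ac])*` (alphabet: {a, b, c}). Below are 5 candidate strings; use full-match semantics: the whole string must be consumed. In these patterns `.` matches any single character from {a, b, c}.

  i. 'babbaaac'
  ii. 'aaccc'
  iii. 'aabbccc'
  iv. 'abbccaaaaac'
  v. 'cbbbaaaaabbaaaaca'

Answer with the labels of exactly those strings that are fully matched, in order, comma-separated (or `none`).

i → match
ii → no match
iii → no match
iv → no match
v → no match

i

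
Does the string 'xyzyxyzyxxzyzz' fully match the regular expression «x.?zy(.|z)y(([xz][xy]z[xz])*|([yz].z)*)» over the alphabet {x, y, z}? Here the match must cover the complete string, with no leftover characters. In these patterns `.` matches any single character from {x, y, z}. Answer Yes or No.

No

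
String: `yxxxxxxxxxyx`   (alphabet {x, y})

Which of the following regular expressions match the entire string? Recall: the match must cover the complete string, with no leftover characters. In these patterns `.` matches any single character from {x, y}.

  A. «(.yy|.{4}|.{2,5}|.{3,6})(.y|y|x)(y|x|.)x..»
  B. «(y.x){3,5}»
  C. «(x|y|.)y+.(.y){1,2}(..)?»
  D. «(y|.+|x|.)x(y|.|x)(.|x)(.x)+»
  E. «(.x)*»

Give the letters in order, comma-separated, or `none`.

A → no match
B → no match
C → no match
D → match
E → match

D, E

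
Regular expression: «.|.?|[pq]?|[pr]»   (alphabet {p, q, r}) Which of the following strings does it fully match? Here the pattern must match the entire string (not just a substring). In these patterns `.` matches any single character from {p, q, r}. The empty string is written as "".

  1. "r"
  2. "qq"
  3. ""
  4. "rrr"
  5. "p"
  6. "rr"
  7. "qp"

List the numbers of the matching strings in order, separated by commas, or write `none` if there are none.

1 → match
2 → no match
3 → match
4 → no match
5 → match
6 → no match
7 → no match

1, 3, 5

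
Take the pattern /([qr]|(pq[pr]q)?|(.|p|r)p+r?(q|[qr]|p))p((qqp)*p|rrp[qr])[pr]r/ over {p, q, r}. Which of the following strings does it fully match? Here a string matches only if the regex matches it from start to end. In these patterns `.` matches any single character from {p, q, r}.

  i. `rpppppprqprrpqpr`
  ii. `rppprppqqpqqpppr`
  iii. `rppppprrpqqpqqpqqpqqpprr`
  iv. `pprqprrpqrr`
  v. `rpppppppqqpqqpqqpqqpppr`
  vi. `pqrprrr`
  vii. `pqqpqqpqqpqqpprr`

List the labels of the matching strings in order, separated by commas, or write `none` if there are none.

i → match
ii → match
iii → match
iv → match
v → match
vi → no match
vii → match

i, ii, iii, iv, v, vii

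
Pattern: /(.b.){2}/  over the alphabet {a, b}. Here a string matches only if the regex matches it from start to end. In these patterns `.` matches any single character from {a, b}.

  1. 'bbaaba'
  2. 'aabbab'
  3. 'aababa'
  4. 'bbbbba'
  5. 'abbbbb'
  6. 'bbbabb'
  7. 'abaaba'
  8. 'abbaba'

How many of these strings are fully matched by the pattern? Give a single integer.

6

1 → match
2 → no match
3 → no match
4 → match
5 → match
6 → match
7 → match
8 → match
Total matched: 6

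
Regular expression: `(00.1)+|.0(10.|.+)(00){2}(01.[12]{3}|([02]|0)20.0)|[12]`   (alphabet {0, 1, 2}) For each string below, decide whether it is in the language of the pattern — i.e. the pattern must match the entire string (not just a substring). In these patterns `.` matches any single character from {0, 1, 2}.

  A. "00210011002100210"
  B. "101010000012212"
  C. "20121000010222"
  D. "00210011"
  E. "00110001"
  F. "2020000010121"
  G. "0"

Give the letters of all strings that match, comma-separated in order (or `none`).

A → no match
B → match
C → no match
D → match
E → match
F → match
G → no match

B, D, E, F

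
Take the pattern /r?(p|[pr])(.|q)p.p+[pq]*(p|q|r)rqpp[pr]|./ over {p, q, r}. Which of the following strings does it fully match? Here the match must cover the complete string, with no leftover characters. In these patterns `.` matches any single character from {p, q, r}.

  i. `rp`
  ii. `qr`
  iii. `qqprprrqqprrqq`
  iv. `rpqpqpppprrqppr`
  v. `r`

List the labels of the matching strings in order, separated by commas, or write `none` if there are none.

iv, v

i. `rp` → no match
ii. `qr` → no match
iii → no match
iv → match
v. `r` → match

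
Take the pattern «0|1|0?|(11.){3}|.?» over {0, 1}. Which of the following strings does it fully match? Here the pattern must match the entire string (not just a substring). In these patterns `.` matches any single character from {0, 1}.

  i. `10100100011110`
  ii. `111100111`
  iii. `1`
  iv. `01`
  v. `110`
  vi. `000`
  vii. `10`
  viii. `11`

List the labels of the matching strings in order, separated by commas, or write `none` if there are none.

iii

i → no match
ii → no match
iii → match
iv → no match
v → no match
vi → no match
vii → no match
viii → no match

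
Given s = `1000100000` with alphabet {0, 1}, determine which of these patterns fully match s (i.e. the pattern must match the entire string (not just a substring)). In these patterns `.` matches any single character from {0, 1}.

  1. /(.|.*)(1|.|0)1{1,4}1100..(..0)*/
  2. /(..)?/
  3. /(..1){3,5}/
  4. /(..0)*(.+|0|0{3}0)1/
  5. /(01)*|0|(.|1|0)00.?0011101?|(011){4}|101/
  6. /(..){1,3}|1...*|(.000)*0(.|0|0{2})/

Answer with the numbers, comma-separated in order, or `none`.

6

1 → no match
2 → no match
3 → no match — must end with `1`
4 → no match — must end with `1`
5 → no match
6 → match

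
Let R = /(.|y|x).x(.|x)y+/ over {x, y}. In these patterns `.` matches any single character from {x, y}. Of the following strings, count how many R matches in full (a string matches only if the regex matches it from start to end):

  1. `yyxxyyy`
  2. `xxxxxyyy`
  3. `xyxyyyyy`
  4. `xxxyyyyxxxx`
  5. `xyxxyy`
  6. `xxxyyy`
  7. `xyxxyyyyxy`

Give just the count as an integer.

1. `yyxxyyy` → match
2. `xxxxxyyy` → no match
3. `xyxyyyyy` → match
4. `xxxyyyyxxxx` → no match — must end with `y`
5. `xyxxyy` → match
6. `xxxyyy` → match
7. `xyxxyyyyxy` → no match
Total matched: 4

4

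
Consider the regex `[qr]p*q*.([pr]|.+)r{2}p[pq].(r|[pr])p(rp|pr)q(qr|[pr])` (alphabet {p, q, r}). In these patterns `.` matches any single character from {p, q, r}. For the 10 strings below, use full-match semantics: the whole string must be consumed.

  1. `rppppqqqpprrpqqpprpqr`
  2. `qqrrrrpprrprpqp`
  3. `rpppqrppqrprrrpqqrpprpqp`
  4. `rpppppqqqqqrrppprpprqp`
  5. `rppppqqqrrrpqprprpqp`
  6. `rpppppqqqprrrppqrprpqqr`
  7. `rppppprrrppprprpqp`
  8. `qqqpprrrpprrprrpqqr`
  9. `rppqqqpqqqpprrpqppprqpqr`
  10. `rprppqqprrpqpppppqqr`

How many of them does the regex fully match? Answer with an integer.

6

1 → match
2 → match
3 → no match
4 → match
5 → match
6 → match
7 → match
8 → no match
9 → no match
10 → no match
Total matched: 6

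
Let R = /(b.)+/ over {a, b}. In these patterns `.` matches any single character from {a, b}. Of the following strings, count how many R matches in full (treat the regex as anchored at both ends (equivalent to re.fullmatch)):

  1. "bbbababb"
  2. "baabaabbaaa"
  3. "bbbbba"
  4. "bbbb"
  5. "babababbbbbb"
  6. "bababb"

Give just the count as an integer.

1. "bbbababb" → match
2. "baabaabbaaa" → no match
3. "bbbbba" → match
4. "bbbb" → match
5. "babababbbbbb" → match
6. "bababb" → match
Total matched: 5

5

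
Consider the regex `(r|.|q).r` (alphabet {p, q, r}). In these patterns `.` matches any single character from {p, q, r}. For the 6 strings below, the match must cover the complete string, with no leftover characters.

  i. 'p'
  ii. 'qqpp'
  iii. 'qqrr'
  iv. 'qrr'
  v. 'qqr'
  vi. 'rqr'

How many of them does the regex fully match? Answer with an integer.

i → no match — must end with 'r'
ii → no match — must end with 'r'
iii → no match
iv → match
v → match
vi → match
Total matched: 3

3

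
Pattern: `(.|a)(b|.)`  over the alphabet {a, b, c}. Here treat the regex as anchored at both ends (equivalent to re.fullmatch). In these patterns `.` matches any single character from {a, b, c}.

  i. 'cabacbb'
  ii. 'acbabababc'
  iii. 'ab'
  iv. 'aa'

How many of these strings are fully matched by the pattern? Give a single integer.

2

i → no match
ii → no match
iii → match
iv → match
Total matched: 2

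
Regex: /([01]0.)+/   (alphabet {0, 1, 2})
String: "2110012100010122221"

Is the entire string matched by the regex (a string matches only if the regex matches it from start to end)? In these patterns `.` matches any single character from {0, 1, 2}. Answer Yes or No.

No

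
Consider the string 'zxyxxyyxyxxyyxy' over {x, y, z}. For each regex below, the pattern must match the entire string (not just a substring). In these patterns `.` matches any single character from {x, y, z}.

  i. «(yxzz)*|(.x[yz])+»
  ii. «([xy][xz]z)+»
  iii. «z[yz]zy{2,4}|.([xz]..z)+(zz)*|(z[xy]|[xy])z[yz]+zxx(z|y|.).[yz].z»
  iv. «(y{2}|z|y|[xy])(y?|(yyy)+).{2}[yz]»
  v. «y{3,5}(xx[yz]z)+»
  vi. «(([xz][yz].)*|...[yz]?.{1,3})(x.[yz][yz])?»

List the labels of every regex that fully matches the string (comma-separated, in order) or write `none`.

i → match
ii → no match — must end with 'z'
iii → no match
iv → no match
v → no match — must start with 'y'
vi → no match

i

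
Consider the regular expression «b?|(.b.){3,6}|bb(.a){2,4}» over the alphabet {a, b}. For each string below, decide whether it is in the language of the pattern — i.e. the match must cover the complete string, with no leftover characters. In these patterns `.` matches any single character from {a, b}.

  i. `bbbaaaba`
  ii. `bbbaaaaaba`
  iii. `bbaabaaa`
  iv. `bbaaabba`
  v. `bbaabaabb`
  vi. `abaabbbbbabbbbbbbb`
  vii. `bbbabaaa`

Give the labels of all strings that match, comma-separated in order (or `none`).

i, ii, iii, v, vi, vii

i. `bbbaaaba` → match
ii. `bbbaaaaaba` → match
iii. `bbaabaaa` → match
iv. `bbaaabba` → no match
v. `bbaabaabb` → match
vi → match
vii. `bbbabaaa` → match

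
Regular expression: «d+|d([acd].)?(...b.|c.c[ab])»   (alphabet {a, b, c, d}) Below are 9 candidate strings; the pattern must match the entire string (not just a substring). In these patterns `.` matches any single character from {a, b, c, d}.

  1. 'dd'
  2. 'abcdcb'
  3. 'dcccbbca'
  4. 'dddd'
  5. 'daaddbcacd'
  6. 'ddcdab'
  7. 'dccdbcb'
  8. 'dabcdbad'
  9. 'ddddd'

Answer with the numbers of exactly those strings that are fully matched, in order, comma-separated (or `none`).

1, 4, 9

1 → match
2 → no match — must start with 'd'
3 → no match
4 → match
5 → no match
6 → no match
7 → no match
8 → no match
9 → match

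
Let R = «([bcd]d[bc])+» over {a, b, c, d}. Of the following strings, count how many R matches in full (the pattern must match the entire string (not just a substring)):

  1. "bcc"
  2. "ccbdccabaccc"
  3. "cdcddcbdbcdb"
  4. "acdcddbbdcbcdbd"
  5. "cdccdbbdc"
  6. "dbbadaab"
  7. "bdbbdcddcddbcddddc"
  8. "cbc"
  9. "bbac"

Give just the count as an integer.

2

1 → no match
2 → no match
3 → match
4 → no match
5 → match
6 → no match
7 → no match
8 → no match
9 → no match
Total matched: 2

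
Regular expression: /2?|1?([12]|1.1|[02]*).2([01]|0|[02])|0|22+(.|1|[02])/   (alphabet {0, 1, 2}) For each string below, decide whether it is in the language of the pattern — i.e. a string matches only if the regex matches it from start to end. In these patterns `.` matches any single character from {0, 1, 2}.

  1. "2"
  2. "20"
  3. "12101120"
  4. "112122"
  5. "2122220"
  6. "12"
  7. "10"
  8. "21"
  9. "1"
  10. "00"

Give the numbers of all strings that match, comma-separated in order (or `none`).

1

1 → match
2 → no match
3 → no match
4 → no match
5 → no match
6 → no match
7 → no match
8 → no match
9 → no match
10 → no match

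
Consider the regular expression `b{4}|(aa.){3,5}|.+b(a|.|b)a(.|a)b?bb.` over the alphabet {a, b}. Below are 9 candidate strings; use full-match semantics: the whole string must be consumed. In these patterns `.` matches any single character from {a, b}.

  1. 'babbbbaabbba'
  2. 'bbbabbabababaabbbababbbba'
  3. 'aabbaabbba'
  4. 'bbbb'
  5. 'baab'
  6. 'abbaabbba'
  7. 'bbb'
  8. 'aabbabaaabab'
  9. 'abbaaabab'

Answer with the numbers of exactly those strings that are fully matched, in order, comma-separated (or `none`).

1 → match
2 → no match
3 → match
4 → match
5 → no match
6 → match
7 → no match
8 → no match
9 → no match

1, 3, 4, 6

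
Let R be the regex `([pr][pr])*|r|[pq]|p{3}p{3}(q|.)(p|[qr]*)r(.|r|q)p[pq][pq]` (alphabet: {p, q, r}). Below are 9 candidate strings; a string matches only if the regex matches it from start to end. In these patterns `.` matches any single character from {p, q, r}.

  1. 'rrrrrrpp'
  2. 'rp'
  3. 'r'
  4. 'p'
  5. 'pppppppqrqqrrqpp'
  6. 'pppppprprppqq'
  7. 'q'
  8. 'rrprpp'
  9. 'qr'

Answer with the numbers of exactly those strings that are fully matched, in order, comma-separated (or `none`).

1. 'rrrrrrpp' → match
2. 'rp' → match
3. 'r' → match
4. 'p' → match
5 → no match
6 → match
7. 'q' → match
8. 'rrprpp' → match
9. 'qr' → no match

1, 2, 3, 4, 6, 7, 8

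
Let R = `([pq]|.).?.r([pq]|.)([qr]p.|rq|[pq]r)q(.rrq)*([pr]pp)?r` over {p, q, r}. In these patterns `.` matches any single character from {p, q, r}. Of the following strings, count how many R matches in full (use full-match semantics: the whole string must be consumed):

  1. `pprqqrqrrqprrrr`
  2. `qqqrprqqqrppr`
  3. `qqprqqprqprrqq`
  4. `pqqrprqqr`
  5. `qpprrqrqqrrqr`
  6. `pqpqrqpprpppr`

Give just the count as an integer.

1 → no match
2 → no match
3 → no match — must end with `r`
4 → match
5 → match
6 → no match
Total matched: 2

2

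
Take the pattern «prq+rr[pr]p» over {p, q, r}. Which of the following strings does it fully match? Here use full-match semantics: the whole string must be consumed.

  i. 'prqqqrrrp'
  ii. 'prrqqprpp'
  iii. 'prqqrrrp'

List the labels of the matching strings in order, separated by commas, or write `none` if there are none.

i → match
ii → no match — must start with 'prq'
iii → match

i, iii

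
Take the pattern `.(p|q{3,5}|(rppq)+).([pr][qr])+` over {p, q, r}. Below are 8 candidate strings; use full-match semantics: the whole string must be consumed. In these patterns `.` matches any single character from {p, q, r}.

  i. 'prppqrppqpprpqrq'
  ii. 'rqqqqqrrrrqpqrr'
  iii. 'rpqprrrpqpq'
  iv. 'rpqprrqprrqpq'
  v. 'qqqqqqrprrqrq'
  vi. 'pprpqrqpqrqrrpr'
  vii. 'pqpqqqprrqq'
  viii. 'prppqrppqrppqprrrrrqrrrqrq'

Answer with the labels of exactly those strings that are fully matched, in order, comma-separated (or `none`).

i, ii, iii, iv, v, vi, viii

i → match
ii → match
iii → match
iv → match
v → match
vi → match
vii → no match
viii → match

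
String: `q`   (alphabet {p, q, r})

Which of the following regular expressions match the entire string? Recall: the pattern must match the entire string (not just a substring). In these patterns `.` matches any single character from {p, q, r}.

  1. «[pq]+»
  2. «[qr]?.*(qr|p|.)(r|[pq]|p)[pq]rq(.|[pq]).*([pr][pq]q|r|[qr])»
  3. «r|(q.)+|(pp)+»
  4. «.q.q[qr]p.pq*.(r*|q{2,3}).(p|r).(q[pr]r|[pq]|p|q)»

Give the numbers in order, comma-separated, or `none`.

1

1 → match
2 → no match
3 → no match
4 → no match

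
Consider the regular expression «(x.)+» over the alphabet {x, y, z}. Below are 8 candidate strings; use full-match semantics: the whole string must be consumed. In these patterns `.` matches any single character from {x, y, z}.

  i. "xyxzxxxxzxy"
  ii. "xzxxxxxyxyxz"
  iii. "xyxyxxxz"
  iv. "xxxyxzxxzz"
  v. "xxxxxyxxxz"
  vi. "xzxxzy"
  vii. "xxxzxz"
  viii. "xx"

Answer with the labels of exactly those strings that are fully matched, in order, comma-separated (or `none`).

i → no match
ii → match
iii → match
iv → no match
v → match
vi → no match
vii → match
viii → match

ii, iii, v, vii, viii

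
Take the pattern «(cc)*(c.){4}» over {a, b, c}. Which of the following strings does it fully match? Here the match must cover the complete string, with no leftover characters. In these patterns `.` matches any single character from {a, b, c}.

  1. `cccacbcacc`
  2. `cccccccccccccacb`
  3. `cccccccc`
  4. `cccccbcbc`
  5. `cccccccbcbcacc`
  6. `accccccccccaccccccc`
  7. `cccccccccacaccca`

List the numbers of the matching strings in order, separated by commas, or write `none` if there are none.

1 → match
2 → match
3 → match
4 → no match
5 → match
6 → no match
7 → match

1, 2, 3, 5, 7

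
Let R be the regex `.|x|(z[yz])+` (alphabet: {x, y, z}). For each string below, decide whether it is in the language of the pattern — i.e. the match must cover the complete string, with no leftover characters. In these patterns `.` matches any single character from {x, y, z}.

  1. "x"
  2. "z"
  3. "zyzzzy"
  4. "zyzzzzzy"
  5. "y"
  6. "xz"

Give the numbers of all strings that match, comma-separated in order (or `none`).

1, 2, 3, 4, 5

1 → match
2 → match
3 → match
4 → match
5 → match
6 → no match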